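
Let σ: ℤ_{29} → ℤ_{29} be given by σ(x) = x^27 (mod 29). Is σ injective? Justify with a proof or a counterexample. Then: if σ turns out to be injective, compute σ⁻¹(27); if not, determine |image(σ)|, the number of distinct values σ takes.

14

Since 29 is prime, the nonzero elements of ℤ_{29} form a cyclic group of order 28.
As gcd(27, 28) = 1, raising to the 27th power is a bijection on this group: if u^27 ≡ v^27 then (uv^{−1})^27 = 1, and the only element of order dividing gcd(27, 28) = 1 is 1, so u = v.
With σ(0) = 0 this makes σ injective on all of ℤ_{29}, hence bijective (finite equal-size domain and codomain). In particular σ is injective.
Since σ is injective, we find the preimage of 27. The inverse of x ↦ x^27 on (ℤ_{29})^× is x ↦ x^27, because 27·27 = 729 = 26·28 + 1 ≡ 1 (mod 28) and x^{28} = 1 for x ≠ 0 (Fermat). So σ⁻¹(27) = 27^27 mod 29.
Repeated squaring mod 29: 27^1 ≡ 27, 27^2 ≡ 27² = 729 ≡ 4, 27^4 ≡ 4² = 16, 27^8 ≡ 16² = 256 ≡ 24, 27^16 ≡ 24² = 576 ≡ 25. Since 27 = 16 + 8 + 2 + 1, 27^27 ≡ 25·24·4·27: 25·24 = 600 ≡ 20, then 20·4 = 80 ≡ 22, then 22·27 = 594 ≡ 14. So 27^27 ≡ 14 (mod 29).
Hence σ⁻¹(27) = 14.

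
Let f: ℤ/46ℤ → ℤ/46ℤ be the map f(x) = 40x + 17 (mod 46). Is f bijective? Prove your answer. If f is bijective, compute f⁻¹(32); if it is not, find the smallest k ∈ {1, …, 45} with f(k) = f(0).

We have gcd(40, 46) = 2 > 1. Taking x_1 = 0 and x_2 = 23: f(0) = 17 and f(23) = 40·23 + 17 = 937 ≡ 17 (mod 46).
So f(0) = f(23) while 0 ≠ 23, hence f is not injective, hence not bijective.
Since f is not bijective, we find the least positive k with f(k) = f(0): this means 40k ≡ 0 (mod 46), i.e. 46 ∣ 40k. Since gcd(40, 46) = 2, dividing through by 2 this holds exactly when 23 ∣ 20k, and as gcd(20, 23) = 1, exactly when 23 ∣ k.
The smallest positive such k is 23.

23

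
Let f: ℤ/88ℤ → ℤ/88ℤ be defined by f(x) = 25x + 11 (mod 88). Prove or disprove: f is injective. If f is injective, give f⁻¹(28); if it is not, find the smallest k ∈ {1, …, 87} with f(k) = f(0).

57

Suppose f(x_1) = f(x_2) in ℤ/88ℤ. Then 25x_1 + 11 ≡ 25x_2 + 11 (mod 88), thus 25(x_1 − x_2) ≡ 0 (mod 88).
Since gcd(25, 88) = 1, 25 is invertible modulo 88, hence x_1 − x_2 ≡ 0 (mod 88), i.e. x_1 = x_2.
Hence f is injective.
We now compute 25⁻¹ mod 88 explicitly. Euclid's algorithm: 88 = 3·25 + 13, 25 = 1·13 + 12, 13 = 1·12 + 1; back-substituting gives 1 = 81·25 − 23·88, so 25⁻¹ ≡ 81 (mod 88).
Since f is injective, we compute f⁻¹(28): solve 25x + 11 ≡ 28 (mod 88), i.e. 25x ≡ 17 (mod 88).
Multiplying by 25⁻¹ = 81 gives x ≡ 81·17 = 1377 = 15·88 + 57 ≡ 57 (mod 88).
Check: f(57) = 25·57 + 11 = 1436 = 16·88 + 28 ≡ 28 (mod 88).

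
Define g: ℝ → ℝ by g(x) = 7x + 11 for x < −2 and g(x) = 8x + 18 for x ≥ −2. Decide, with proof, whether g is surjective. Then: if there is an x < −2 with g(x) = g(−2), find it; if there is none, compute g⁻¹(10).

Both pieces are strictly increasing (slopes 7 and 8), so each is injective on its own interval.
The left piece maps (−∞, −2) onto (−∞, −3); the right piece maps [−2, ∞) onto [2, ∞).
The union (−∞, −3) ∪ [2, ∞) omits the interval between −3 and 2; in particular −3 has no preimage. So g is not surjective.
Because the two images are disjoint, no x < −2 has g(x) = g(−2), so we compute g⁻¹(10): 10 lies in [2, ∞), so solve 8x + 18 = 10: x = (10 − 18)/8 = −1.

-1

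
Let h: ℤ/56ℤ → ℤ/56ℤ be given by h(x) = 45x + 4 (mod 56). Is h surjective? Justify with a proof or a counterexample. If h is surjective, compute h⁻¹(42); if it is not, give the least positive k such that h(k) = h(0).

Since gcd(45, 56) = 1, 45 is invertible modulo 56. Euclid's algorithm: 56 = 1·45 + 11, 45 = 4·11 + 1; back-substituting gives 1 = 5·45 − 4·56, so 45⁻¹ ≡ 5 (mod 56).
For any y ∈ ℤ/56ℤ, x = 5(y − 4) mod 56 satisfies h(x) = 45·5(y − 4) + 4 ≡ y (since 45·5 ≡ 1 mod 56). So every y has a preimage.
Thus h is surjective.
Since h is surjective, we find h⁻¹(42): we need 45x ≡ 42 − 4 ≡ 38 (mod 56). Using 45⁻¹ = 5: x ≡ 5·38 = 190 = 3·56 + 22, so x = 22.
Check: h(22) = 45·22 + 4 = 994 = 17·56 + 42 ≡ 42 (mod 56).

22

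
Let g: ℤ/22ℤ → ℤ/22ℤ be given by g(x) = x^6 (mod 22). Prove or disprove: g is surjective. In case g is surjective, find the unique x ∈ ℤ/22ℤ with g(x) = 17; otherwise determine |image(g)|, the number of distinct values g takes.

12

g(10): Repeated squaring mod 22: 10^1 ≡ 10, 10^2 ≡ 10² = 100 ≡ 12, 10^4 ≡ 12² = 144 ≡ 12. Since 6 = 4 + 2, 10^6 ≡ 12·12: 12·12 = 144 ≡ 12. So 10^6 ≡ 12 (mod 22).
g(12): Repeated squaring mod 22: 12^1 ≡ 12, 12^2 ≡ 12² = 144 ≡ 12, 12^4 ≡ 12² = 144 ≡ 12. Since 6 = 4 + 2, 12^6 ≡ 12·12: 12·12 = 144 ≡ 12. So 12^6 ≡ 12 (mod 22).
So g(10) = g(12) = 12 while 10 ≠ 12, thus g is not injective.
A non-injective map from the 22-element set ℤ/22ℤ to itself takes at most 21 distinct values, so it cannot be surjective. Thus g is not surjective.
Since g is not surjective, we determine |image(g)|. Computing x^6 mod 22 for each x (by repeated squaring, reducing mod 22 at every step), the values g(0), g(1), …, g(21) are: 0, 1, 20, 3, 4, 5, 16, 15, 14, 9, 12, 11, 12, 9, 14, 15, 16, 5, 4, 3, 20, 1.
The distinct values are {0, 1, 3, 4, 5, 9, 11, 12, 14, 15, 16, 20}; there are 12 of them.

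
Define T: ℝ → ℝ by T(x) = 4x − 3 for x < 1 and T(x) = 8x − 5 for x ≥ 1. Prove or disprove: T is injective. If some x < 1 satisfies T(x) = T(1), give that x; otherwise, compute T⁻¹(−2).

1/4

Both pieces are strictly increasing (slopes 4 and 8), so each is injective on its own interval.
The left piece maps (−∞, 1) onto (−∞, 1); the right piece maps [1, ∞) onto [3, ∞).
These images are disjoint, so no value is attained by both pieces. Therefore T is injective.
Because the two images are disjoint, no x < 1 has T(x) = T(1), so we compute T⁻¹(−2): −2 lies in (−∞, 1), so solve 4x − 3 = −2: x = (−2 + 3)/4 = 1/4.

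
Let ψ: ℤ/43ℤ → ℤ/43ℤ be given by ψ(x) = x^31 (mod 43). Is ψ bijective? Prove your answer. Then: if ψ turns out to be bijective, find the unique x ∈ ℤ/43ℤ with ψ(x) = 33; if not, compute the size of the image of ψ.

Since 43 is prime, the nonzero elements of ℤ/43ℤ form a cyclic group of order 42.
As gcd(31, 42) = 1, raising to the 31st power is a bijection on this group: if a^31 ≡ b^31 then (ab^{−1})^31 = 1, and the only element of order dividing gcd(31, 42) = 1 is 1, so a = b.
With ψ(0) = 0 this makes ψ injective on all of ℤ/43ℤ, hence bijective (finite equal-size domain and codomain). In particular ψ is bijective.
Since ψ is bijective, we find the preimage of 33. The inverse of x ↦ x^31 on (ℤ/43ℤ)^× is x ↦ x^19, because 31·19 = 589 = 14·42 + 1 ≡ 1 (mod 42) and x^{42} = 1 for x ≠ 0 (Fermat). So ψ⁻¹(33) = 33^19 mod 43.
Repeated squaring mod 43: 33^1 ≡ 33, 33^2 ≡ 33² = 1089 ≡ 14, 33^4 ≡ 14² = 196 ≡ 24, 33^8 ≡ 24² = 576 ≡ 17, 33^16 ≡ 17² = 289 ≡ 31. Since 19 = 16 + 2 + 1, 33^19 ≡ 31·14·33: 31·14 = 434 ≡ 4, then 4·33 = 132 ≡ 3. So 33^19 ≡ 3 (mod 43).
Hence ψ⁻¹(33) = 3.

3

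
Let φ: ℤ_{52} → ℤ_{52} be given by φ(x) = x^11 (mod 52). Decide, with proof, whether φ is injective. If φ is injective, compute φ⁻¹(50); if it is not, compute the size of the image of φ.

39

φ(0) = 0^11 = 0.
φ(26): Repeated squaring mod 52: 26^1 ≡ 26, 26^2 ≡ 26² = 676 ≡ 0, 26^4 ≡ 0² = 0, 26^8 ≡ 0² = 0. Since 11 = 8 + 2 + 1, 26^11 ≡ 0·0·26: 0·0 = 0, then 0·26 = 0. So 26^11 ≡ 0 (mod 52).
So φ(0) = φ(26) = 0 while 0 ≠ 26, hence φ is not injective.
Since φ is not injective, we determine |image(φ)|. Computing x^11 mod 52 for each x (by repeated squaring, reducing mod 52 at every step), the values φ(0), φ(1), …, φ(51) are: 0, 1, 20, 35, 36, 21, 24, 15, 44, 29, 4, 19, 12, 13, 40, 7, 48, 49, 8, 11, 28, 5, 16, 43, 32, 25, 0, 27, 20, 9, 36, 47, 24, 41, 44, 3, 4, 45, 12, 39, 40, 33, 48, 23, 8, 37, 28, 31, 16, 17, 32, 51.
The distinct values are {0, 1, 3, 4, 5, 7, 8, 9, 11, 12, 13, 15, 16, 17, 19, 20, 21, 23, 24, 25, 27, 28, 29, 31, 32, 33, 35, 36, 37, 39, 40, 41, 43, 44, 45, 47, 48, 49, 51}; there are 39 of them.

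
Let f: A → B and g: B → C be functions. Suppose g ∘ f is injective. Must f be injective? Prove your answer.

injective

Suppose f(a) = f(b). Applying g: (g ∘ f)(a) = (g ∘ f)(b). Since g ∘ f is injective, a = b. So f is injective.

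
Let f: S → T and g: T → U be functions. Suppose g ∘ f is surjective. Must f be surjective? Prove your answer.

not surjective

No. Take S = {0, 1, 2}, T = {0, 1, 2, 3}, U = {0}, f(a) = 0 for every a ∈ S, and g(b) = 0 for every b ∈ T.
Then g ∘ f is surjective onto {0}, but 3 ∈ T has no preimage under f, so f is not surjective.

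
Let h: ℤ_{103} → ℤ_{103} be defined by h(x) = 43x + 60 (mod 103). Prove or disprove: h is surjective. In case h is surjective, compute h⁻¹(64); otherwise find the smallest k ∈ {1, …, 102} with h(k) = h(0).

48

Since gcd(43, 103) = 1, 43 is invertible modulo 103. Euclid's algorithm: 103 = 2·43 + 17, 43 = 2·17 + 9, 17 = 1·9 + 8, 9 = 1·8 + 1; back-substituting gives 1 = 12·43 − 5·103, so 43⁻¹ ≡ 12 (mod 103).
Then y ↦ 12(y − 60) is a two-sided inverse to h, so every y ∈ ℤ_{103} has a preimage.
So h is surjective.
Since h is surjective, we find h⁻¹(64): we need 43x ≡ 64 − 60 ≡ 4 (mod 103). Using 43⁻¹ = 12: x ≡ 12·4 = 48, so x = 48.
Check: h(48) = 43·48 + 60 = 2124 = 20·103 + 64 ≡ 64 (mod 103).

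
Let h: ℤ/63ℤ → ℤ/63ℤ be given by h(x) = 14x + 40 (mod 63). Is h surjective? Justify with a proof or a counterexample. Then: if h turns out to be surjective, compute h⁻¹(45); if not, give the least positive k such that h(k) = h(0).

9

Since gcd(14, 63) = 7, we have 14x ≡ 0 (mod 7) for all x, so h(x) ≡ 5 (mod 7).
But 0 ≢ 5 (mod 7), so 0 ∈ ℤ/63ℤ has no preimage. Thus h is not surjective.
Since h is not surjective, we find the least positive k with h(k) = h(0): this means 14k ≡ 0 (mod 63), i.e. 63 ∣ 14k. Since gcd(14, 63) = 7, dividing through by 7 this holds exactly when 9 ∣ 2k, and as gcd(2, 9) = 1, exactly when 9 ∣ k.
The smallest positive such k is 9.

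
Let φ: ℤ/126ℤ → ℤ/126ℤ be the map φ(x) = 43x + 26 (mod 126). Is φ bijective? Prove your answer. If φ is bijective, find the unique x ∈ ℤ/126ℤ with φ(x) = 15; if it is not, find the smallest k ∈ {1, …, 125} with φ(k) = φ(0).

73

Suppose φ(x_1) = φ(x_2) in ℤ/126ℤ. Then 43x_1 + 26 ≡ 43x_2 + 26 (mod 126), therefore 43(x_1 − x_2) ≡ 0 (mod 126).
Since gcd(43, 126) = 1, 43 is invertible modulo 126, thus x_1 − x_2 ≡ 0 (mod 126), i.e. x_1 = x_2.
We now compute 43⁻¹ mod 126 explicitly. Euclid's algorithm: 126 = 2·43 + 40, 43 = 1·40 + 3, 40 = 13·3 + 1; back-substituting gives 1 = 85·43 − 29·126, so 43⁻¹ ≡ 85 (mod 126).
Then y ↦ 85(y − 26) is a two-sided inverse to φ, so every y ∈ ℤ/126ℤ has a preimage.
Hence φ is bijective.
Since φ is bijective, we compute φ⁻¹(15): solve 43x + 26 ≡ 15 (mod 126), i.e. 43x ≡ 115 (mod 126).
Multiplying by 43⁻¹ = 85 gives x ≡ 85·115 = 9775 = 77·126 + 73 ≡ 73 (mod 126).
Check: φ(73) = 43·73 + 26 = 3165 = 25·126 + 15 ≡ 15 (mod 126).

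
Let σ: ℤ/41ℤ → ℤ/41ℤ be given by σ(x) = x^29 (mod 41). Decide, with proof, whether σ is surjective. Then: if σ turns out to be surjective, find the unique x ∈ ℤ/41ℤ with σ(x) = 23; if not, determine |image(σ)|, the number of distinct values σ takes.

25

Since 41 is prime, the nonzero elements of ℤ/41ℤ form a cyclic group of order 40.
As gcd(29, 40) = 1, raising to the 29th power is a bijection on this group: if a^29 ≡ b^29 then (ab^{−1})^29 = 1, and the only element of order dividing gcd(29, 40) = 1 is 1, so a = b.
With σ(0) = 0 this makes σ injective on all of ℤ/41ℤ, hence bijective (finite equal-size domain and codomain). In particular σ is surjective.
Since σ is surjective, we find the preimage of 23. The inverse of x ↦ x^29 on (ℤ/41ℤ)^× is x ↦ x^29, because 29·29 = 841 = 21·40 + 1 ≡ 1 (mod 40) and x^{40} = 1 for x ≠ 0 (Fermat). So σ⁻¹(23) = 23^29 mod 41.
Repeated squaring mod 41: 23^1 ≡ 23, 23^2 ≡ 23² = 529 ≡ 37, 23^4 ≡ 37² = 1369 ≡ 16, 23^8 ≡ 16² = 256 ≡ 10, 23^16 ≡ 10² = 100 ≡ 18. Since 29 = 16 + 8 + 4 + 1, 23^29 ≡ 18·10·16·23: 18·10 = 180 ≡ 16, then 16·16 = 256 ≡ 10, then 10·23 = 230 ≡ 25. So 23^29 ≡ 25 (mod 41).
Hence σ⁻¹(23) = 25.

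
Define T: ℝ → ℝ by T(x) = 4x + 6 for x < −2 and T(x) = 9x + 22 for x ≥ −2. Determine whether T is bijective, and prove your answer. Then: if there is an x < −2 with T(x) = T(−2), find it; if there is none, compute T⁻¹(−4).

-5/2

Both pieces are strictly increasing (slopes 4 and 9), so each is injective on its own interval.
The left piece maps (−∞, −2) onto (−∞, −2); the right piece maps [−2, ∞) onto [4, ∞).
The images leave a gap (−2 has no preimage), so T is not surjective, hence not bijective.
Because the two images are disjoint, no x < −2 has T(x) = T(−2), so we compute T⁻¹(−4): −4 lies in (−∞, −2), so solve 4x + 6 = −4: x = (−4 − 6)/4 = −5/2.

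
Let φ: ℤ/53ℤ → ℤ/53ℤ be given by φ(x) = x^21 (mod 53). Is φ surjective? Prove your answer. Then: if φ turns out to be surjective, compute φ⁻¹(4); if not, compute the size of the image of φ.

17

Since 53 is prime, the nonzero elements of ℤ/53ℤ form a cyclic group of order 52.
As gcd(21, 52) = 1, raising to the 21st power is a bijection on this group: if x_1^21 ≡ x_2^21 then (x_1x_2^{−1})^21 = 1, and the only element of order dividing gcd(21, 52) = 1 is 1, so x_1 = x_2.
With φ(0) = 0 this makes φ injective on all of ℤ/53ℤ, hence bijective (finite equal-size domain and codomain). In particular φ is surjective.
Since φ is surjective, we find the preimage of 4. The inverse of x ↦ x^21 on (ℤ/53ℤ)^× is x ↦ x^5, because 21·5 = 105 = 2·52 + 1 ≡ 1 (mod 52) and x^{52} = 1 for x ≠ 0 (Fermat). So φ⁻¹(4) = 4^5 mod 53.
Repeated squaring mod 53: 4^1 ≡ 4, 4^2 ≡ 4² = 16, 4^4 ≡ 16² = 256 ≡ 44. Since 5 = 4 + 1, 4^5 ≡ 44·4: 44·4 = 176 ≡ 17. So 4^5 ≡ 17 (mod 53).
Hence φ⁻¹(4) = 17.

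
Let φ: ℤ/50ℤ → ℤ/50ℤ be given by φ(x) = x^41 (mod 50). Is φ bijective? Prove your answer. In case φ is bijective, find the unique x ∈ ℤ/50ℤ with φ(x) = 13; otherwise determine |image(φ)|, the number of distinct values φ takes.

42

φ(0) = 0^41 = 0.
φ(10): Repeated squaring mod 50: 10^1 ≡ 10, 10^2 ≡ 10² = 100 ≡ 0, 10^4 ≡ 0² = 0, 10^8 ≡ 0² = 0, 10^16 ≡ 0² = 0, 10^32 ≡ 0² = 0. Since 41 = 32 + 8 + 1, 10^41 ≡ 0·0·10: 0·0 = 0, then 0·10 = 0. So 10^41 ≡ 0 (mod 50).
So φ(0) = φ(10) = 0 while 0 ≠ 10, thus φ is not injective, hence not bijective.
Since φ is not bijective, we determine |image(φ)|. Computing x^41 mod 50 for each x (by repeated squaring, reducing mod 50 at every step), the values φ(0), φ(1), …, φ(49) are: 0, 1, 2, 3, 4, 25, 6, 7, 8, 9, 0, 11, 12, 13, 14, 25, 16, 17, 18, 19, 0, 21, 22, 23, 24, 25, 26, 27, 28, 29, 0, 31, 32, 33, 34, 25, 36, 37, 38, 39, 0, 41, 42, 43, 44, 25, 46, 47, 48, 49.
The distinct values are {0, 1, 2, 3, 4, 6, 7, 8, 9, 11, 12, 13, 14, 16, 17, 18, 19, 21, 22, 23, 24, 25, 26, 27, 28, 29, 31, 32, 33, 34, 36, 37, 38, 39, 41, 42, 43, 44, 46, 47, 48, 49}; there are 42 of them.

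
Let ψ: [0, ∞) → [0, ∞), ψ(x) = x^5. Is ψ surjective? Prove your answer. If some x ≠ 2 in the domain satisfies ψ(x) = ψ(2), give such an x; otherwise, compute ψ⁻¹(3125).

5

For any y ∈ [0, ∞), x = y^{1/5} ∈ [0, ∞) gives ψ(x) = y, so ψ is surjective.
Since x ↦ x^5 is strictly increasing on [0, ∞), it is injective there, so no x ≠ 2 in the domain has ψ(x) = ψ(2). We therefore compute ψ⁻¹(3125) = 3125^{1/5} = 5 (indeed 5^5 = 3125).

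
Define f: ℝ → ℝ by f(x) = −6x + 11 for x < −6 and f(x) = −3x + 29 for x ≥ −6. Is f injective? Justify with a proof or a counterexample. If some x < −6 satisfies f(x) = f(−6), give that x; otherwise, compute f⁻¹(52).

Both pieces are strictly decreasing (slopes −6 and −3), so each is injective on its own interval.
The left piece maps (−∞, −6) onto (47, ∞); the right piece maps [−6, ∞) onto (−∞, 47].
These images are disjoint, so no value is attained by both pieces. Hence f is injective.
Because the two images are disjoint, no x < −6 has f(x) = f(−6), so we compute f⁻¹(52): 52 lies in (47, ∞), so solve −6x + 11 = 52: x = (52 − 11)/(−6) = −41/6.

-41/6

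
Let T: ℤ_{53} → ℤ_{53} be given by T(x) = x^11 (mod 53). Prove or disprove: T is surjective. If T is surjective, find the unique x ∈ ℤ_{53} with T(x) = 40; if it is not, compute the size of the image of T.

Since 53 is prime, the nonzero elements of ℤ_{53} form a cyclic group of order 52.
As gcd(11, 52) = 1, raising to the 11th power is a bijection on this group: if s^11 ≡ t^11 then (st^{−1})^11 = 1, and the only element of order dividing gcd(11, 52) = 1 is 1, so s = t.
With T(0) = 0 this makes T injective on all of ℤ_{53}, hence bijective (finite equal-size domain and codomain). In particular T is surjective.
Since T is surjective, we find the preimage of 40. The inverse of x ↦ x^11 on (ℤ_{53})^× is x ↦ x^19, because 11·19 = 209 = 4·52 + 1 ≡ 1 (mod 52) and x^{52} = 1 for x ≠ 0 (Fermat). So T⁻¹(40) = 40^19 mod 53.
Repeated squaring mod 53: 40^1 ≡ 40, 40^2 ≡ 40² = 1600 ≡ 10, 40^4 ≡ 10² = 100 ≡ 47, 40^8 ≡ 47² = 2209 ≡ 36, 40^16 ≡ 36² = 1296 ≡ 24. Since 19 = 16 + 2 + 1, 40^19 ≡ 24·10·40: 24·10 = 240 ≡ 28, then 28·40 = 1120 ≡ 7. So 40^19 ≡ 7 (mod 53).
Hence T⁻¹(40) = 7.

7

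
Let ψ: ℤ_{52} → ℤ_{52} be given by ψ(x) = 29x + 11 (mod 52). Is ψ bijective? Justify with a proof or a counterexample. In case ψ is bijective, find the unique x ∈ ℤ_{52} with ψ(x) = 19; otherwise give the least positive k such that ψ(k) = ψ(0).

20

Suppose ψ(u) = ψ(v) in ℤ_{52}. Then 29u + 11 ≡ 29v + 11 (mod 52), thus 29(u − v) ≡ 0 (mod 52).
Since gcd(29, 52) = 1, 29 is invertible modulo 52, thus u − v ≡ 0 (mod 52), i.e. u = v.
We now compute 29⁻¹ mod 52 explicitly. Euclid's algorithm: 52 = 1·29 + 23, 29 = 1·23 + 6, 23 = 3·6 + 5, 6 = 1·5 + 1; back-substituting gives 1 = 9·29 − 5·52, so 29⁻¹ ≡ 9 (mod 52).
For any y ∈ ℤ_{52}, x = 9(y − 11) mod 52 satisfies ψ(x) = 29·9(y − 11) + 11 ≡ y (since 29·9 ≡ 1 mod 52). So every y has a preimage.
Therefore ψ is bijective.
Since ψ is bijective, we compute ψ⁻¹(19): solve 29x + 11 ≡ 19 (mod 52), i.e. 29x ≡ 8 (mod 52).
Multiplying by 29⁻¹ = 9 gives x ≡ 9·8 = 72 = 1·52 + 20 ≡ 20 (mod 52).
Check: ψ(20) = 29·20 + 11 = 591 = 11·52 + 19 ≡ 19 (mod 52).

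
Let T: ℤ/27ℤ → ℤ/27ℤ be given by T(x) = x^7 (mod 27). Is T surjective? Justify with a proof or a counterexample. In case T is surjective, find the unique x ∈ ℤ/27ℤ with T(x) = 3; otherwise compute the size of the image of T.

19

T(0) = 0^7 = 0.
T(3): Repeated squaring mod 27: 3^1 ≡ 3, 3^2 ≡ 3² = 9, 3^4 ≡ 9² = 81 ≡ 0. Since 7 = 4 + 2 + 1, 3^7 ≡ 0·9·3: 0·9 = 0, then 0·3 = 0. So 3^7 ≡ 0 (mod 27).
So T(0) = T(3) = 0 while 0 ≠ 3, hence T is not injective.
A non-injective map from the 27-element set ℤ/27ℤ to itself takes at most 26 distinct values, so it cannot be surjective. Therefore T is not surjective.
Since T is not surjective, we determine |image(T)|. Computing x^7 mod 27 for each x (by repeated squaring, reducing mod 27 at every step), the values T(0), T(1), …, T(26) are: 0, 1, 20, 0, 22, 14, 0, 16, 8, 0, 10, 2, 0, 4, 23, 0, 25, 17, 0, 19, 11, 0, 13, 5, 0, 7, 26.
The distinct values are {0, 1, 2, 4, 5, 7, 8, 10, 11, 13, 14, 16, 17, 19, 20, 22, 23, 25, 26}; there are 19 of them.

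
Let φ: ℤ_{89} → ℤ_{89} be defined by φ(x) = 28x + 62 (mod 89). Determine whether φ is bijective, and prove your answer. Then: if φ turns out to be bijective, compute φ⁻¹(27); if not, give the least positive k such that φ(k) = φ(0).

Suppose φ(u) = φ(v) in ℤ_{89}. Then 28u + 62 ≡ 28v + 62 (mod 89), so 28(u − v) ≡ 0 (mod 89).
Since gcd(28, 89) = 1, 28 is invertible modulo 89, therefore u − v ≡ 0 (mod 89), i.e. u = v.
We now compute 28⁻¹ mod 89 explicitly. Euclid's algorithm: 89 = 3·28 + 5, 28 = 5·5 + 3, 5 = 1·3 + 2, 3 = 1·2 + 1; back-substituting gives 1 = 35·28 − 11·89, so 28⁻¹ ≡ 35 (mod 89).
Then y ↦ 35(y − 62) is a two-sided inverse to φ, so every y ∈ ℤ_{89} has a preimage.
So φ is bijective.
Since φ is bijective, we find φ⁻¹(27): we need 28x ≡ 27 − 62 ≡ 54 (mod 89). Using 28⁻¹ = 35: x ≡ 35·54 = 1890 = 21·89 + 21, so x = 21.
Check: φ(21) = 28·21 + 62 = 650 = 7·89 + 27 ≡ 27 (mod 89).

21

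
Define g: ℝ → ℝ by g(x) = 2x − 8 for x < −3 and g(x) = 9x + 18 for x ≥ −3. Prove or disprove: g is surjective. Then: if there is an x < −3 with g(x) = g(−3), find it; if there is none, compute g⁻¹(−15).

-7/2

Both pieces are strictly increasing (slopes 2 and 9), so each is injective on its own interval.
The left piece maps (−∞, −3) onto (−∞, −14); the right piece maps [−3, ∞) onto [−9, ∞).
The union (−∞, −14) ∪ [−9, ∞) omits the interval between −14 and −9; in particular −14 has no preimage. So g is not surjective.
Because the two images are disjoint, no x < −3 has g(x) = g(−3), so we compute g⁻¹(−15): −15 lies in (−∞, −14), so solve 2x − 8 = −15: x = (−15 + 8)/2 = −7/2.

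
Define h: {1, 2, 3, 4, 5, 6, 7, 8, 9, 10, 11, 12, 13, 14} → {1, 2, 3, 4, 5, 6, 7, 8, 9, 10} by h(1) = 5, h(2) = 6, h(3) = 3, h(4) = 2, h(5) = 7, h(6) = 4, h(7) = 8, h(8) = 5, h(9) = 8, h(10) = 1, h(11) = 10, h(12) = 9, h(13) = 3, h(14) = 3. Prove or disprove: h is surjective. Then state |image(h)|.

10

Every element of the codomain has a preimage: 1 = h(10), 2 = h(4), 3 = h(3), 4 = h(6), 5 = h(1), 6 = h(2), 7 = h(5), 8 = h(7), 9 = h(12), 10 = h(11).
Hence h is surjective.
The image of h is {1, 2, 3, 4, 5, 6, 7, 8, 9, 10}, which has 10 elements.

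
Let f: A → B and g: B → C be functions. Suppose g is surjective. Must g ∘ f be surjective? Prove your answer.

No. Take A = {0}, B = C = {0, 1, 2, 3}, f(0) = 0, and g = identity (surjective).
Then (g ∘ f)(0) = 0, and 3 ∈ C has no preimage under g ∘ f, so g ∘ f is not surjective.

not surjective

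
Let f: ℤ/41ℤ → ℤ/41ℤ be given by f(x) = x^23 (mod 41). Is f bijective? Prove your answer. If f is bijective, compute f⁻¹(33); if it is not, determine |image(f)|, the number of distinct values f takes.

39

Since 41 is prime, the nonzero elements of ℤ/41ℤ form a cyclic group of order 40.
As gcd(23, 40) = 1, raising to the 23rd power is a bijection on this group: if u^23 ≡ v^23 then (uv^{−1})^23 = 1, and the only element of order dividing gcd(23, 40) = 1 is 1, so u = v.
With f(0) = 0 this makes f injective on all of ℤ/41ℤ, hence bijective (finite equal-size domain and codomain). In particular f is bijective.
Since f is bijective, we find the preimage of 33. The inverse of x ↦ x^23 on (ℤ/41ℤ)^× is x ↦ x^7, because 23·7 = 161 = 4·40 + 1 ≡ 1 (mod 40) and x^{40} = 1 for x ≠ 0 (Fermat). So f⁻¹(33) = 33^7 mod 41.
Repeated squaring mod 41: 33^1 ≡ 33, 33^2 ≡ 33² = 1089 ≡ 23, 33^4 ≡ 23² = 529 ≡ 37. Since 7 = 4 + 2 + 1, 33^7 ≡ 37·23·33: 37·23 = 851 ≡ 31, then 31·33 = 1023 ≡ 39. So 33^7 ≡ 39 (mod 41).
Hence f⁻¹(33) = 39.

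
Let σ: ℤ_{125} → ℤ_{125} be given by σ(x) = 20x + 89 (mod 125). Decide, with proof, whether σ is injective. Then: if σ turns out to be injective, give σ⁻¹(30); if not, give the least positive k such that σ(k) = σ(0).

25

Recall that σ is injective if σ(a) = σ(b) implies a = b.
We have gcd(20, 125) = 5 > 1. Taking a = 0 and b = 25: σ(0) = 89 and σ(25) = 20·25 + 89 = 589 ≡ 89 (mod 125).
So σ(0) = σ(25) while 0 ≠ 25, thus σ is not injective.
Since σ is not injective, we find the least positive k with σ(k) = σ(0): this means 20k ≡ 0 (mod 125), i.e. 125 ∣ 20k. Since gcd(20, 125) = 5, dividing through by 5 this holds exactly when 25 ∣ 4k, and as gcd(4, 25) = 1, exactly when 25 ∣ k.
The smallest positive such k is 25.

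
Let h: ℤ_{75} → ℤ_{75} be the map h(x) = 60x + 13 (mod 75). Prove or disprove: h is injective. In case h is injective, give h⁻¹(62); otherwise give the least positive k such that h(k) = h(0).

5

We have gcd(60, 75) = 15 > 1. Taking u = 0 and v = 5: h(0) = 13 and h(5) = 60·5 + 13 = 313 ≡ 13 (mod 75).
So h(0) = h(5) while 0 ≠ 5, therefore h is not injective.
Since h is not injective, we find the least positive k with h(k) = h(0): this means 60k ≡ 0 (mod 75), i.e. 75 ∣ 60k. Since gcd(60, 75) = 15, dividing through by 15 this holds exactly when 5 ∣ 4k, and as gcd(4, 5) = 1, exactly when 5 ∣ k.
The smallest positive such k is 5.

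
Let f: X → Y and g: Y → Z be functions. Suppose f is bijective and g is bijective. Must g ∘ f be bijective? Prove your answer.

bijective

Injectivity: if g(f(u)) = g(f(v)) then f(u) = f(v) (g injective) so u = v (f injective).
Surjectivity: for c ∈ Z pick b with g(b) = c, then a with f(a) = b; then (g ∘ f)(a) = c.
So g ∘ f is bijective.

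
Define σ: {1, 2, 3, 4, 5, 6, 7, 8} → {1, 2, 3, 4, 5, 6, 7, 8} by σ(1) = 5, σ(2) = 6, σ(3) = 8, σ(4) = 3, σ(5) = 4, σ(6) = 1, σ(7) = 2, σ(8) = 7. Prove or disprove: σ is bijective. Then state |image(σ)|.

The values 5, 6, 8, 3, 4, 1, 2, 7 are a permutation of {1, 2, 3, 4, 5, 6, 7, 8}: each element appears exactly once.
So σ is injective and surjective, hence bijective.
The image of σ is {1, 2, 3, 4, 5, 6, 7, 8}, which has 8 elements.

8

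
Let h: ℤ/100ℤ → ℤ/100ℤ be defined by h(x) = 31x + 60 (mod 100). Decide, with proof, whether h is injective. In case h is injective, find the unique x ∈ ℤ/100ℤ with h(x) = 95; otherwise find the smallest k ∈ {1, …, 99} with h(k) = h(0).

Recall: injectivity means: for all s, t in the domain, h(s) = h(t) implies s = t.
Suppose h(s) = h(t) in ℤ/100ℤ. Then 31s + 60 ≡ 31t + 60 (mod 100), so 31(s − t) ≡ 0 (mod 100).
Since gcd(31, 100) = 1, 31 is invertible modulo 100, so s − t ≡ 0 (mod 100), i.e. s = t.
So h is injective.
We now compute 31⁻¹ mod 100 explicitly. Euclid's algorithm: 100 = 3·31 + 7, 31 = 4·7 + 3, 7 = 2·3 + 1; back-substituting gives 1 = 71·31 − 22·100, so 31⁻¹ ≡ 71 (mod 100).
Since h is injective, we find h⁻¹(95): we need 31x ≡ 95 − 60 ≡ 35 (mod 100). Using 31⁻¹ = 71: x ≡ 71·35 = 2485 = 24·100 + 85, so x = 85.
Check: h(85) = 31·85 + 60 = 2695 = 26·100 + 95 ≡ 95 (mod 100).

85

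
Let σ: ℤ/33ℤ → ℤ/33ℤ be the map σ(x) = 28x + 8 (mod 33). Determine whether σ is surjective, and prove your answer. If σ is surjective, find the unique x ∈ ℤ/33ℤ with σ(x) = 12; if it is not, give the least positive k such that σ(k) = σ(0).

19

By definition, surjectivity means every element of the codomain has a preimage under σ.
Since gcd(28, 33) = 1, 28 is invertible modulo 33. Euclid's algorithm: 33 = 1·28 + 5, 28 = 5·5 + 3, 5 = 1·3 + 2, 3 = 1·2 + 1; back-substituting gives 1 = 13·28 − 11·33, so 28⁻¹ ≡ 13 (mod 33).
For any y ∈ ℤ/33ℤ, x = 13(y − 8) mod 33 satisfies σ(x) = 28·13(y − 8) + 8 ≡ y (since 28·13 ≡ 1 mod 33). So every y has a preimage.
Hence σ is surjective.
Since σ is surjective, we compute σ⁻¹(12): solve 28x + 8 ≡ 12 (mod 33), i.e. 28x ≡ 4 (mod 33).
Multiplying by 28⁻¹ = 13 gives x ≡ 13·4 = 52 = 1·33 + 19 ≡ 19 (mod 33).
Check: σ(19) = 28·19 + 8 = 540 = 16·33 + 12 ≡ 12 (mod 33).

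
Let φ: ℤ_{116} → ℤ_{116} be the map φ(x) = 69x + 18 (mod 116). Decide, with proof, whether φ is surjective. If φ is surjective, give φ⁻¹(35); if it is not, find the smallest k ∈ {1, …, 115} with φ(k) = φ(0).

Since gcd(69, 116) = 1, 69 is invertible modulo 116. Euclid's algorithm: 116 = 1·69 + 47, 69 = 1·47 + 22, 47 = 2·22 + 3, 22 = 7·3 + 1; back-substituting gives 1 = 37·69 − 22·116, so 69⁻¹ ≡ 37 (mod 116).
For any y ∈ ℤ_{116}, x = 37(y − 18) mod 116 satisfies φ(x) = 69·37(y − 18) + 18 ≡ y (since 69·37 ≡ 1 mod 116). So every y has a preimage.
Hence φ is surjective.
Since φ is surjective, we find φ⁻¹(35): we need 69x ≡ 35 − 18 ≡ 17 (mod 116). Using 69⁻¹ = 37: x ≡ 37·17 = 629 = 5·116 + 49, so x = 49.
Check: φ(49) = 69·49 + 18 = 3399 = 29·116 + 35 ≡ 35 (mod 116).

49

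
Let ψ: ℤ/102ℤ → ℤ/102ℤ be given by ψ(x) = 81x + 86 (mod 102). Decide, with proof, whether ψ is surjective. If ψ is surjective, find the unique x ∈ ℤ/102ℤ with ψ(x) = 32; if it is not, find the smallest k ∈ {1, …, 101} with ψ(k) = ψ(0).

34

Recall: ψ is surjective if every y in the codomain equals ψ(x) for some x in the domain.
Since gcd(81, 102) = 3, we have 81x ≡ 0 (mod 3) for all x, so ψ(x) ≡ 2 (mod 3).
But 0 ≢ 2 (mod 3), so 0 ∈ ℤ/102ℤ has no preimage. Therefore ψ is not surjective.
Since ψ is not surjective, we find the least positive k with ψ(k) = ψ(0): this means 81k ≡ 0 (mod 102), i.e. 102 ∣ 81k. Since gcd(81, 102) = 3, dividing through by 3 this holds exactly when 34 ∣ 27k, and as gcd(27, 34) = 1, exactly when 34 ∣ k.
The smallest positive such k is 34.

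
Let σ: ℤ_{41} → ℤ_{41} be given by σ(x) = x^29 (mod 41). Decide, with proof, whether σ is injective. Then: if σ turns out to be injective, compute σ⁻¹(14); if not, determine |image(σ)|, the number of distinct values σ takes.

27

Since 41 is prime, the nonzero elements of ℤ_{41} form a cyclic group of order 40.
As gcd(29, 40) = 1, raising to the 29th power is a bijection on this group: if a^29 ≡ b^29 then (ab^{−1})^29 = 1, and the only element of order dividing gcd(29, 40) = 1 is 1, so a = b.
With σ(0) = 0 this makes σ injective on all of ℤ_{41}, hence bijective (finite equal-size domain and codomain). In particular σ is injective.
Since σ is injective, we find the preimage of 14. The inverse of x ↦ x^29 on (ℤ_{41})^× is x ↦ x^29, because 29·29 = 841 = 21·40 + 1 ≡ 1 (mod 40) and x^{40} = 1 for x ≠ 0 (Fermat). So σ⁻¹(14) = 14^29 mod 41.
Repeated squaring mod 41: 14^1 ≡ 14, 14^2 ≡ 14² = 196 ≡ 32, 14^4 ≡ 32² = 1024 ≡ 40, 14^8 ≡ 40² = 1600 ≡ 1, 14^16 ≡ 1² = 1. Since 29 = 16 + 8 + 4 + 1, 14^29 ≡ 1·1·40·14: 1·1 = 1, then 1·40 = 40, then 40·14 = 560 ≡ 27. So 14^29 ≡ 27 (mod 41).
Hence σ⁻¹(14) = 27.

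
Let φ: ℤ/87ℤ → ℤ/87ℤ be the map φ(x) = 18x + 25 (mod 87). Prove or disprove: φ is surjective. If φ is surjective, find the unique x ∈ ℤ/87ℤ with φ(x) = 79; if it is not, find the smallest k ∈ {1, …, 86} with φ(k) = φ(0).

29

Since gcd(18, 87) = 3, we have 18x ≡ 0 (mod 3) for all x, so φ(x) ≡ 1 (mod 3).
But 0 ≢ 1 (mod 3), so 0 ∈ ℤ/87ℤ has no preimage. Therefore φ is not surjective.
Since φ is not surjective, we find the least positive k with φ(k) = φ(0): this means 18k ≡ 0 (mod 87), i.e. 87 ∣ 18k. Since gcd(18, 87) = 3, dividing through by 3 this holds exactly when 29 ∣ 6k, and as gcd(6, 29) = 1, exactly when 29 ∣ k.
The smallest positive such k is 29.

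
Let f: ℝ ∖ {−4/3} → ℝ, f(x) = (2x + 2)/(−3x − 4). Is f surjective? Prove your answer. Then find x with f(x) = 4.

If f(x) = −2/3, cross-multiplying gives −3(2x + 2) = 2(−3x − 4), which simplifies to −6 = −8 — false.  So −2/3 has no preimage and f is not surjective.
Solving f(x) = 4: cross-multiplying gives 2x + 2 = 4(−3x − 4), which rearranges to 14x = −18, so x = −9/7.

-9/7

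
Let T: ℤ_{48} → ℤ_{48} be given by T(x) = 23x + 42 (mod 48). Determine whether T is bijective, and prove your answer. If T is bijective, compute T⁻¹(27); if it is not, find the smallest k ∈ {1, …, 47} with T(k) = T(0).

39

Suppose T(u) = T(v) in ℤ_{48}. Then 23u + 42 ≡ 23v + 42 (mod 48), so 23(u − v) ≡ 0 (mod 48).
Since gcd(23, 48) = 1, 23 is invertible modulo 48, hence u − v ≡ 0 (mod 48), i.e. u = v.
We now compute 23⁻¹ mod 48 explicitly. Euclid's algorithm: 48 = 2·23 + 2, 23 = 11·2 + 1; back-substituting gives 1 = 23·23 − 11·48, so 23⁻¹ ≡ 23 (mod 48).
For any y ∈ ℤ_{48}, x = 23(y − 42) mod 48 satisfies T(x) = 23·23(y − 42) + 42 ≡ y (since 23·23 ≡ 1 mod 48). So every y has a preimage.
So T is bijective.
Since T is bijective, we find T⁻¹(27): we need 23x ≡ 27 − 42 ≡ 33 (mod 48). Using 23⁻¹ = 23: x ≡ 23·33 = 759 = 15·48 + 39, so x = 39.
Check: T(39) = 23·39 + 42 = 939 = 19·48 + 27 ≡ 27 (mod 48).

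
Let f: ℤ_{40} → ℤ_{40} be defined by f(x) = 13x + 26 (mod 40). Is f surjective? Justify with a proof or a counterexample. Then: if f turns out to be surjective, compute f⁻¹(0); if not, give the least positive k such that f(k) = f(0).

Since gcd(13, 40) = 1, 13 is invertible modulo 40. Euclid's algorithm: 40 = 3·13 + 1; back-substituting gives 1 = 37·13 − 12·40, so 13⁻¹ ≡ 37 (mod 40).
For any y ∈ ℤ_{40}, x = 37(y − 26) mod 40 satisfies f(x) = 13·37(y − 26) + 26 ≡ y (since 13·37 ≡ 1 mod 40). So every y has a preimage.
Therefore f is surjective.
Since f is surjective, we find f⁻¹(0): we need 13x ≡ 0 − 26 ≡ 14 (mod 40). Using 13⁻¹ = 37: x ≡ 37·14 = 518 = 12·40 + 38, so x = 38.
Check: f(38) = 13·38 + 26 = 520 = 13·40 + 0 ≡ 0 (mod 40).

38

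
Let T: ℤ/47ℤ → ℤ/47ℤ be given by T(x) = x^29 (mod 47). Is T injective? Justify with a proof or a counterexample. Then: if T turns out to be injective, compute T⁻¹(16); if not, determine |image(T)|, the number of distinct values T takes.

18

Since 47 is prime, the nonzero elements of ℤ/47ℤ form a cyclic group of order 46.
As gcd(29, 46) = 1, raising to the 29th power is a bijection on this group: if x_1^29 ≡ x_2^29 then (x_1x_2^{−1})^29 = 1, and the only element of order dividing gcd(29, 46) = 1 is 1, so x_1 = x_2.
With T(0) = 0 this makes T injective on all of ℤ/47ℤ, hence bijective (finite equal-size domain and codomain). In particular T is injective.
Since T is injective, we find the preimage of 16. The inverse of x ↦ x^29 on (ℤ/47ℤ)^× is x ↦ x^27, because 29·27 = 783 = 17·46 + 1 ≡ 1 (mod 46) and x^{46} = 1 for x ≠ 0 (Fermat). So T⁻¹(16) = 16^27 mod 47.
Repeated squaring mod 47: 16^1 ≡ 16, 16^2 ≡ 16² = 256 ≡ 21, 16^4 ≡ 21² = 441 ≡ 18, 16^8 ≡ 18² = 324 ≡ 42, 16^16 ≡ 42² = 1764 ≡ 25. Since 27 = 16 + 8 + 2 + 1, 16^27 ≡ 25·42·21·16: 25·42 = 1050 ≡ 16, then 16·21 = 336 ≡ 7, then 7·16 = 112 ≡ 18. So 16^27 ≡ 18 (mod 47).
Hence T⁻¹(16) = 18.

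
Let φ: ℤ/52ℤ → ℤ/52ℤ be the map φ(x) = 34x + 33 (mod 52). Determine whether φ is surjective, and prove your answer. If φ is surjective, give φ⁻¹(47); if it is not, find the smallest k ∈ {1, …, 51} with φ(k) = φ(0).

26

Since gcd(34, 52) = 2, we have 34x ≡ 0 (mod 2) for all x, so φ(x) ≡ 1 (mod 2).
But 0 ≢ 1 (mod 2), so 0 ∈ ℤ/52ℤ has no preimage. Therefore φ is not surjective.
Since φ is not surjective, we find the least positive k with φ(k) = φ(0): this means 34k ≡ 0 (mod 52), i.e. 52 ∣ 34k. Since gcd(34, 52) = 2, dividing through by 2 this holds exactly when 26 ∣ 17k, and as gcd(17, 26) = 1, exactly when 26 ∣ k.
The smallest positive such k is 26.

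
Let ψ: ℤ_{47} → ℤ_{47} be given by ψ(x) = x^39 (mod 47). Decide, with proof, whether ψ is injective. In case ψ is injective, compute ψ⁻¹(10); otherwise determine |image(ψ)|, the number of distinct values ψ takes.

Since 47 is prime, the nonzero elements of ℤ_{47} form a cyclic group of order 46.
As gcd(39, 46) = 1, raising to the 39th power is a bijection on this group: if a^39 ≡ b^39 then (ab^{−1})^39 = 1, and the only element of order dividing gcd(39, 46) = 1 is 1, so a = b.
With ψ(0) = 0 this makes ψ injective on all of ℤ_{47}, hence bijective (finite equal-size domain and codomain). In particular ψ is injective.
Since ψ is injective, we find the preimage of 10. The inverse of x ↦ x^39 on (ℤ_{47})^× is x ↦ x^13, because 39·13 = 507 = 11·46 + 1 ≡ 1 (mod 46) and x^{46} = 1 for x ≠ 0 (Fermat). So ψ⁻¹(10) = 10^13 mod 47.
Repeated squaring mod 47: 10^1 ≡ 10, 10^2 ≡ 10² = 100 ≡ 6, 10^4 ≡ 6² = 36, 10^8 ≡ 36² = 1296 ≡ 27. Since 13 = 8 + 4 + 1, 10^13 ≡ 27·36·10: 27·36 = 972 ≡ 32, then 32·10 = 320 ≡ 38. So 10^13 ≡ 38 (mod 47).
Hence ψ⁻¹(10) = 38.

38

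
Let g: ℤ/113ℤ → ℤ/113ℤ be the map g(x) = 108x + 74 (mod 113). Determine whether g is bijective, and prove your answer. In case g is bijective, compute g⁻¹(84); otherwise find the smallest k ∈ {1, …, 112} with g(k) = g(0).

If g(x_1) = g(x_2), then 108x_1 ≡ 108x_2 (mod 113). Because gcd(108, 113) = 1, we may cancel 108 to get x_1 ≡ x_2 (mod 113).
We now compute 108⁻¹ mod 113 explicitly. Euclid's algorithm: 113 = 1·108 + 5, 108 = 21·5 + 3, 5 = 1·3 + 2, 3 = 1·2 + 1; back-substituting gives 1 = 45·108 − 43·113, so 108⁻¹ ≡ 45 (mod 113).
For any y ∈ ℤ/113ℤ, x = 45(y − 74) mod 113 satisfies g(x) = 108·45(y − 74) + 74 ≡ y (since 108·45 ≡ 1 mod 113). So every y has a preimage.
Thus g is bijective.
Since g is bijective, we compute g⁻¹(84): solve 108x + 74 ≡ 84 (mod 113), i.e. 108x ≡ 10 (mod 113).
Multiplying by 108⁻¹ = 45 gives x ≡ 45·10 = 450 = 3·113 + 111 ≡ 111 (mod 113).
Check: g(111) = 108·111 + 74 = 12062 = 106·113 + 84 ≡ 84 (mod 113).

111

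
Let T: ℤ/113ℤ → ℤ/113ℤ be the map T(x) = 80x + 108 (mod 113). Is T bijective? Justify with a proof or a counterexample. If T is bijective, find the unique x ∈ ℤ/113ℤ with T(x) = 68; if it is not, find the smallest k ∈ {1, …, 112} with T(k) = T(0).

Suppose T(s) = T(t) in ℤ/113ℤ. Then 80s + 108 ≡ 80t + 108 (mod 113), therefore 80(s − t) ≡ 0 (mod 113).
Since gcd(80, 113) = 1, 80 is invertible modulo 113, thus s − t ≡ 0 (mod 113), i.e. s = t.
We now compute 80⁻¹ mod 113 explicitly. Euclid's algorithm: 113 = 1·80 + 33, 80 = 2·33 + 14, 33 = 2·14 + 5, 14 = 2·5 + 4, 5 = 1·4 + 1; back-substituting gives 1 = 89·80 − 63·113, so 80⁻¹ ≡ 89 (mod 113).
Then y ↦ 89(y − 108) is a two-sided inverse to T, so every y ∈ ℤ/113ℤ has a preimage.
So T is bijective.
Since T is bijective, we find T⁻¹(68): we need 80x ≡ 68 − 108 ≡ 73 (mod 113). Using 80⁻¹ = 89: x ≡ 89·73 = 6497 = 57·113 + 56, so x = 56.
Check: T(56) = 80·56 + 108 = 4588 = 40·113 + 68 ≡ 68 (mod 113).

56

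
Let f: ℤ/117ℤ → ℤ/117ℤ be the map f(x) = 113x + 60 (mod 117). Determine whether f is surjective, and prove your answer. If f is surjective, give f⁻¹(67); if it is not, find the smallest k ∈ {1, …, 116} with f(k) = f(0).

86

Recall: f is surjective if every y in the codomain equals f(x) for some x in the domain.
Since gcd(113, 117) = 1, 113 is invertible modulo 117. Euclid's algorithm: 117 = 1·113 + 4, 113 = 28·4 + 1; back-substituting gives 1 = 29·113 − 28·117, so 113⁻¹ ≡ 29 (mod 117).
For any y ∈ ℤ/117ℤ, x = 29(y − 60) mod 117 satisfies f(x) = 113·29(y − 60) + 60 ≡ y (since 113·29 ≡ 1 mod 117). So every y has a preimage.
Hence f is surjective.
Since f is surjective, we find f⁻¹(67): we need 113x ≡ 67 − 60 ≡ 7 (mod 117). Using 113⁻¹ = 29: x ≡ 29·7 = 203 = 1·117 + 86, so x = 86.
Check: f(86) = 113·86 + 60 = 9778 = 83·117 + 67 ≡ 67 (mod 117).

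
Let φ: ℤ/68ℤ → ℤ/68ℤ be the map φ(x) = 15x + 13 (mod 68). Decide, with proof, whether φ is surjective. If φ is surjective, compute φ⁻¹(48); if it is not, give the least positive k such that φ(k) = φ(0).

25

Since gcd(15, 68) = 1, 15 is invertible modulo 68. Euclid's algorithm: 68 = 4·15 + 8, 15 = 1·8 + 7, 8 = 1·7 + 1; back-substituting gives 1 = 59·15 − 13·68, so 15⁻¹ ≡ 59 (mod 68).
For any y ∈ ℤ/68ℤ, x = 59(y − 13) mod 68 satisfies φ(x) = 15·59(y − 13) + 13 ≡ y (since 15·59 ≡ 1 mod 68). So every y has a preimage.
Thus φ is surjective.
Since φ is surjective, we find φ⁻¹(48): we need 15x ≡ 48 − 13 ≡ 35 (mod 68). Using 15⁻¹ = 59: x ≡ 59·35 = 2065 = 30·68 + 25, so x = 25.
Check: φ(25) = 15·25 + 13 = 388 = 5·68 + 48 ≡ 48 (mod 68).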